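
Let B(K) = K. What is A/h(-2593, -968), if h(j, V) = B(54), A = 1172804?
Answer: 586402/27 ≈ 21719.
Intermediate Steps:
h(j, V) = 54
A/h(-2593, -968) = 1172804/54 = 1172804*(1/54) = 586402/27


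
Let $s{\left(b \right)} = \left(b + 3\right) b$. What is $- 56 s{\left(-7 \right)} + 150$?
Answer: $-1418$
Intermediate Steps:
$s{\left(b \right)} = b \left(3 + b\right)$ ($s{\left(b \right)} = \left(3 + b\right) b = b \left(3 + b\right)$)
$- 56 s{\left(-7 \right)} + 150 = - 56 \left(- 7 \left(3 - 7\right)\right) + 150 = - 56 \left(\left(-7\right) \left(-4\right)\right) + 150 = \left(-56\right) 28 + 150 = -1568 + 150 = -1418$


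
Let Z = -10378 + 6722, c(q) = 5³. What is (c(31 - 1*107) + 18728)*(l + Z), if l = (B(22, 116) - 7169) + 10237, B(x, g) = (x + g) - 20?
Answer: -8860910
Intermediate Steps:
B(x, g) = -20 + g + x (B(x, g) = (g + x) - 20 = -20 + g + x)
c(q) = 125
l = 3186 (l = ((-20 + 116 + 22) - 7169) + 10237 = (118 - 7169) + 10237 = -7051 + 10237 = 3186)
Z = -3656
(c(31 - 1*107) + 18728)*(l + Z) = (125 + 18728)*(3186 - 3656) = 18853*(-470) = -8860910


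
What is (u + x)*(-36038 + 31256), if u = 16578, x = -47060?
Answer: 145764924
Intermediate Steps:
(u + x)*(-36038 + 31256) = (16578 - 47060)*(-36038 + 31256) = -30482*(-4782) = 145764924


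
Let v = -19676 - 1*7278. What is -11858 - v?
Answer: 15096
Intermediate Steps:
v = -26954 (v = -19676 - 7278 = -26954)
-11858 - v = -11858 - 1*(-26954) = -11858 + 26954 = 15096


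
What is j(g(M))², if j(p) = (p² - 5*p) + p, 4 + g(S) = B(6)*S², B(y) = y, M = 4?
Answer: 65545216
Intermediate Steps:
g(S) = -4 + 6*S²
j(p) = p² - 4*p
j(g(M))² = ((-4 + 6*4²)*(-4 + (-4 + 6*4²)))² = ((-4 + 6*16)*(-4 + (-4 + 6*16)))² = ((-4 + 96)*(-4 + (-4 + 96)))² = (92*(-4 + 92))² = (92*88)² = 8096² = 65545216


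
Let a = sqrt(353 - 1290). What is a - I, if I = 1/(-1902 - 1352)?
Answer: 1/3254 + I*sqrt(937) ≈ 0.00030731 + 30.61*I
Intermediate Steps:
a = I*sqrt(937) (a = sqrt(-937) = I*sqrt(937) ≈ 30.61*I)
I = -1/3254 (I = 1/(-3254) = -1/3254 ≈ -0.00030731)
a - I = I*sqrt(937) - 1*(-1/3254) = I*sqrt(937) + 1/3254 = 1/3254 + I*sqrt(937)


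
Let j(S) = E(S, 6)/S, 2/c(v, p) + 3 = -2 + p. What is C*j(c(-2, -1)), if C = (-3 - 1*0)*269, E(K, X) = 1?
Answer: 2421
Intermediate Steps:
c(v, p) = 2/(-5 + p) (c(v, p) = 2/(-3 + (-2 + p)) = 2/(-5 + p))
C = -807 (C = (-3 + 0)*269 = -3*269 = -807)
j(S) = 1/S
C*j(c(-2, -1)) = -807/(2/(-5 - 1)) = -807/(2/(-6)) = -807/(2*(-⅙)) = -807/(-⅓) = -807*(-3) = 2421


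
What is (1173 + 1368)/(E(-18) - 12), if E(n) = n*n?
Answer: 847/104 ≈ 8.1442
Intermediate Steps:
E(n) = n²
(1173 + 1368)/(E(-18) - 12) = (1173 + 1368)/((-18)² - 12) = 2541/(324 - 12) = 2541/312 = 2541*(1/312) = 847/104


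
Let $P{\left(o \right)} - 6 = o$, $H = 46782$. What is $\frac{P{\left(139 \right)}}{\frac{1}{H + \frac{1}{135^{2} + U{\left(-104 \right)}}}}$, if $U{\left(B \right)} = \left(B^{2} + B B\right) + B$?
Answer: $\frac{269660102815}{39753} \approx 6.7834 \cdot 10^{6}$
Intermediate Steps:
$U{\left(B \right)} = B + 2 B^{2}$ ($U{\left(B \right)} = \left(B^{2} + B^{2}\right) + B = 2 B^{2} + B = B + 2 B^{2}$)
$P{\left(o \right)} = 6 + o$
$\frac{P{\left(139 \right)}}{\frac{1}{H + \frac{1}{135^{2} + U{\left(-104 \right)}}}} = \frac{6 + 139}{\frac{1}{46782 + \frac{1}{135^{2} - 104 \left(1 + 2 \left(-104\right)\right)}}} = \frac{145}{\frac{1}{46782 + \frac{1}{18225 - 104 \left(1 - 208\right)}}} = \frac{145}{\frac{1}{46782 + \frac{1}{18225 - -21528}}} = \frac{145}{\frac{1}{46782 + \frac{1}{18225 + 21528}}} = \frac{145}{\frac{1}{46782 + \frac{1}{39753}}} = \frac{145}{\frac{1}{\frac{1859724847}{39753}}} = \frac{145}{\frac{39753}{1859724847}} = 145 \cdot \frac{1859724847}{39753} = \frac{269660102815}{39753}$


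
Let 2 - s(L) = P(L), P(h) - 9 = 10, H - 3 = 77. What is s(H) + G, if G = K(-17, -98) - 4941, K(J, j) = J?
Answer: -4975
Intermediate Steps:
H = 80 (H = 3 + 77 = 80)
P(h) = 19 (P(h) = 9 + 10 = 19)
s(L) = -17 (s(L) = 2 - 1*19 = 2 - 19 = -17)
G = -4958 (G = -17 - 4941 = -4958)
s(H) + G = -17 - 4958 = -4975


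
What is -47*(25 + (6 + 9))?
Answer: -1880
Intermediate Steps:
-47*(25 + (6 + 9)) = -47*(25 + 15) = -47*40 = -1880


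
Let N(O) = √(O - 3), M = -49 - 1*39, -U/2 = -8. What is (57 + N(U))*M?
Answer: -5016 - 88*√13 ≈ -5333.3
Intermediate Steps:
U = 16 (U = -2*(-8) = 16)
M = -88 (M = -49 - 39 = -88)
N(O) = √(-3 + O)
(57 + N(U))*M = (57 + √(-3 + 16))*(-88) = (57 + √13)*(-88) = -5016 - 88*√13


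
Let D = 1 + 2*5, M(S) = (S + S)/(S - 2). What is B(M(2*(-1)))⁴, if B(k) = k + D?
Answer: 20736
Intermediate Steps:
M(S) = 2*S/(-2 + S) (M(S) = (2*S)/(-2 + S) = 2*S/(-2 + S))
D = 11 (D = 1 + 10 = 11)
B(k) = 11 + k (B(k) = k + 11 = 11 + k)
B(M(2*(-1)))⁴ = (11 + 2*(2*(-1))/(-2 + 2*(-1)))⁴ = (11 + 2*(-2)/(-2 - 2))⁴ = (11 + 2*(-2)/(-4))⁴ = (11 + 2*(-2)*(-¼))⁴ = (11 + 1)⁴ = 12⁴ = 20736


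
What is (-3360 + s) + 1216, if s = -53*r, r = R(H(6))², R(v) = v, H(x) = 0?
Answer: -2144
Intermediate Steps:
r = 0 (r = 0² = 0)
s = 0 (s = -53*0 = 0)
(-3360 + s) + 1216 = (-3360 + 0) + 1216 = -3360 + 1216 = -2144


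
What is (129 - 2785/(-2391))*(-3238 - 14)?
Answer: -337366816/797 ≈ -4.2330e+5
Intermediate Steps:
(129 - 2785/(-2391))*(-3238 - 14) = (129 - 2785*(-1/2391))*(-3252) = (129 + 2785/2391)*(-3252) = (311224/2391)*(-3252) = -337366816/797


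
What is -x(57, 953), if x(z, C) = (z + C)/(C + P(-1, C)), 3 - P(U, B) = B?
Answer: -1010/3 ≈ -336.67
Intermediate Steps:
P(U, B) = 3 - B
x(z, C) = C/3 + z/3 (x(z, C) = (z + C)/(C + (3 - C)) = (C + z)/3 = (C + z)*(⅓) = C/3 + z/3)
-x(57, 953) = -((⅓)*953 + (⅓)*57) = -(953/3 + 19) = -1*1010/3 = -1010/3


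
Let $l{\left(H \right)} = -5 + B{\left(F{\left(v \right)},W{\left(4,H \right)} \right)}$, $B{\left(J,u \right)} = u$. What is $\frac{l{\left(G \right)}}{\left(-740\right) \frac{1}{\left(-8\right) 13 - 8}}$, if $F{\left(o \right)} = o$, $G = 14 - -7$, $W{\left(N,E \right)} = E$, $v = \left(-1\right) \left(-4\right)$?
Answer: $\frac{448}{185} \approx 2.4216$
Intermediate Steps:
$v = 4$
$G = 21$ ($G = 14 + 7 = 21$)
$l{\left(H \right)} = -5 + H$
$\frac{l{\left(G \right)}}{\left(-740\right) \frac{1}{\left(-8\right) 13 - 8}} = \frac{-5 + 21}{\left(-740\right) \frac{1}{\left(-8\right) 13 - 8}} = \frac{16}{\left(-740\right) \frac{1}{-104 - 8}} = \frac{16}{\left(-740\right) \frac{1}{-112}} = \frac{16}{\left(-740\right) \left(- \frac{1}{112}\right)} = \frac{16}{\frac{185}{28}} = 16 \cdot \frac{28}{185} = \frac{448}{185}$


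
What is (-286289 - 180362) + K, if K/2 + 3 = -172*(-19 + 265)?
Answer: -551281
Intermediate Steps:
K = -84630 (K = -6 + 2*(-172*(-19 + 265)) = -6 + 2*(-172*246) = -6 + 2*(-42312) = -6 - 84624 = -84630)
(-286289 - 180362) + K = (-286289 - 180362) - 84630 = -466651 - 84630 = -551281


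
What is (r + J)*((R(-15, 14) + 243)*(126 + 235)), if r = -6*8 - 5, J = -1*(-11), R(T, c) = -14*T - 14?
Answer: -6656118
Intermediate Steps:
R(T, c) = -14 - 14*T
J = 11
r = -53 (r = -48 - 5 = -53)
(r + J)*((R(-15, 14) + 243)*(126 + 235)) = (-53 + 11)*(((-14 - 14*(-15)) + 243)*(126 + 235)) = -42*((-14 + 210) + 243)*361 = -42*(196 + 243)*361 = -18438*361 = -42*158479 = -6656118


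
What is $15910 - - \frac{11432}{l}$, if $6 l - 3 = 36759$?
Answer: $\frac{97492002}{6127} \approx 15912.0$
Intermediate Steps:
$l = 6127$ ($l = \frac{1}{2} + \frac{1}{6} \cdot 36759 = \frac{1}{2} + \frac{12253}{2} = 6127$)
$15910 - - \frac{11432}{l} = 15910 - - \frac{11432}{6127} = 15910 + \frac{11432}{6127} = \frac{97492002}{6127}$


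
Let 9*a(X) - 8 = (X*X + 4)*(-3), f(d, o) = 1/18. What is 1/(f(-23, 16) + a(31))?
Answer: -18/5773 ≈ -0.0031180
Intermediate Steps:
f(d, o) = 1/18
a(X) = -4/9 - X²/3 (a(X) = 8/9 + ((X*X + 4)*(-3))/9 = 8/9 + ((X² + 4)*(-3))/9 = 8/9 + ((4 + X²)*(-3))/9 = 8/9 + (-12 - 3*X²)/9 = 8/9 + (-4/3 - X²/3) = -4/9 - X²/3)
1/(f(-23, 16) + a(31)) = 1/(1/18 + (-4/9 - ⅓*31²)) = 1/(1/18 + (-4/9 - ⅓*961)) = 1/(1/18 + (-4/9 - 961/3)) = 1/(1/18 - 2887/9) = 1/(-5773/18) = -18/5773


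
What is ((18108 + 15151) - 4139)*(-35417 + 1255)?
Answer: -994797440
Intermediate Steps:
((18108 + 15151) - 4139)*(-35417 + 1255) = (33259 - 4139)*(-34162) = 29120*(-34162) = -994797440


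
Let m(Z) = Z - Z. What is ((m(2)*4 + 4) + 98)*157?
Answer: 16014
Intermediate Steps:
m(Z) = 0
((m(2)*4 + 4) + 98)*157 = ((0*4 + 4) + 98)*157 = ((0 + 4) + 98)*157 = (4 + 98)*157 = 102*157 = 16014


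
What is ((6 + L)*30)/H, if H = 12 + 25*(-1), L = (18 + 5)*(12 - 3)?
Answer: -6390/13 ≈ -491.54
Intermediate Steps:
L = 207 (L = 23*9 = 207)
H = -13 (H = 12 - 25 = -13)
((6 + L)*30)/H = ((6 + 207)*30)/(-13) = (213*30)*(-1/13) = 6390*(-1/13) = -6390/13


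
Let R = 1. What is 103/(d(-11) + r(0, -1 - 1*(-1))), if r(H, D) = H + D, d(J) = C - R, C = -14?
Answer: -103/15 ≈ -6.8667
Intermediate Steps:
d(J) = -15 (d(J) = -14 - 1*1 = -14 - 1 = -15)
r(H, D) = D + H
103/(d(-11) + r(0, -1 - 1*(-1))) = 103/(-15 + ((-1 - 1*(-1)) + 0)) = 103/(-15 + ((-1 + 1) + 0)) = 103/(-15 + (0 + 0)) = 103/(-15 + 0) = 103/(-15) = -1/15*103 = -103/15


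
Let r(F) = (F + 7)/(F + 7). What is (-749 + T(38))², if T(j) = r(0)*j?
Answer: 505521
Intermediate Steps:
r(F) = 1 (r(F) = (7 + F)/(7 + F) = 1)
T(j) = j (T(j) = 1*j = j)
(-749 + T(38))² = (-749 + 38)² = (-711)² = 505521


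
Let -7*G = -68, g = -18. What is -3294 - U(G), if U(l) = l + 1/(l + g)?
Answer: -1341259/406 ≈ -3303.6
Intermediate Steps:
G = 68/7 (G = -⅐*(-68) = 68/7 ≈ 9.7143)
U(l) = l + 1/(-18 + l) (U(l) = l + 1/(l - 18) = l + 1/(-18 + l))
-3294 - U(G) = -3294 - (1 + (68/7)² - 18*68/7)/(-18 + 68/7) = -3294 - (1 + 4624/49 - 1224/7)/(-58/7) = -3294 - (-7)*(-3895)/(58*49) = -3294 - 1*3895/406 = -3294 - 3895/406 = -1341259/406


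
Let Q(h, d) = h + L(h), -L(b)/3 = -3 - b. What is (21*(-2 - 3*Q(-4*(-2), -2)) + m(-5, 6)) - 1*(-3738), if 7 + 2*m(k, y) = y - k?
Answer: 1115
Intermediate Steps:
L(b) = 9 + 3*b (L(b) = -3*(-3 - b) = 9 + 3*b)
m(k, y) = -7/2 + y/2 - k/2 (m(k, y) = -7/2 + (y - k)/2 = -7/2 + (y/2 - k/2) = -7/2 + y/2 - k/2)
Q(h, d) = 9 + 4*h (Q(h, d) = h + (9 + 3*h) = 9 + 4*h)
(21*(-2 - 3*Q(-4*(-2), -2)) + m(-5, 6)) - 1*(-3738) = (21*(-2 - 3*(9 + 4*(-4*(-2)))) + (-7/2 + (½)*6 - ½*(-5))) - 1*(-3738) = (21*(-2 - 3*(9 + 4*8)) + (-7/2 + 3 + 5/2)) + 3738 = (21*(-2 - 3*(9 + 32)) + 2) + 3738 = (21*(-2 - 3*41) + 2) + 3738 = (21*(-2 - 123) + 2) + 3738 = (21*(-125) + 2) + 3738 = (-2625 + 2) + 3738 = -2623 + 3738 = 1115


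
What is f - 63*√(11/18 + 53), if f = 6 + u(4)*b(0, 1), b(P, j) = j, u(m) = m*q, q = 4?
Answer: 22 - 21*√1930/2 ≈ -439.28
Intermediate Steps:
u(m) = 4*m (u(m) = m*4 = 4*m)
f = 22 (f = 6 + (4*4)*1 = 6 + 16*1 = 6 + 16 = 22)
f - 63*√(11/18 + 53) = 22 - 63*√(11/18 + 53) = 22 - 21*√1930/2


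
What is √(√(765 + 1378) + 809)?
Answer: √(809 + √2143) ≈ 29.245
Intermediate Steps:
√(√(765 + 1378) + 809) = √(√2143 + 809) = √(809 + √2143)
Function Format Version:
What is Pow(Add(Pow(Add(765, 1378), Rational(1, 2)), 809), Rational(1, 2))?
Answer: Pow(Add(809, Pow(2143, Rational(1, 2))), Rational(1, 2)) ≈ 29.245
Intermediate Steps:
Pow(Add(Pow(Add(765, 1378), Rational(1, 2)), 809), Rational(1, 2)) = Pow(Add(Pow(2143, Rational(1, 2)), 809), Rational(1, 2)) = Pow(Add(809, Pow(2143, Rational(1, 2))), Rational(1, 2))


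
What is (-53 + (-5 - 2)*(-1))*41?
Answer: -1886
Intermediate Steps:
(-53 + (-5 - 2)*(-1))*41 = (-53 - 7*(-1))*41 = (-53 + 7)*41 = -46*41 = -1886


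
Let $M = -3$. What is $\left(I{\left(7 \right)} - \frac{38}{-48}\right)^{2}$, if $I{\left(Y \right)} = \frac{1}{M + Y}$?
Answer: $\frac{625}{576} \approx 1.0851$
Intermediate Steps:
$I{\left(Y \right)} = \frac{1}{-3 + Y}$
$\left(I{\left(7 \right)} - \frac{38}{-48}\right)^{2} = \left(\frac{1}{-3 + 7} - \frac{38}{-48}\right)^{2} = \left(\frac{1}{4} - - \frac{19}{24}\right)^{2} = \left(\frac{1}{4} + \frac{19}{24}\right)^{2} = \left(\frac{25}{24}\right)^{2} = \frac{625}{576}$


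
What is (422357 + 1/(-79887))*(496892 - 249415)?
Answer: 8350080291180866/79887 ≈ 1.0452e+11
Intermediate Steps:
(422357 + 1/(-79887))*(496892 - 249415) = (422357 - 1/79887)*247477 = (33740833658/79887)*247477 = 8350080291180866/79887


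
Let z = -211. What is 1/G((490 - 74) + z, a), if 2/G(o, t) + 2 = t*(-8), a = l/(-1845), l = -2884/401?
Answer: -751381/739845 ≈ -1.0156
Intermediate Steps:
l = -2884/401 (l = -2884*1/401 = -2884/401 ≈ -7.1920)
a = 2884/739845 (a = -2884/401/(-1845) = -2884/401*(-1/1845) = 2884/739845 ≈ 0.0038981)
G(o, t) = 2/(-2 - 8*t) (G(o, t) = 2/(-2 + t*(-8)) = 2/(-2 - 8*t))
1/G((490 - 74) + z, a) = 1/(-1/(1 + 4*(2884/739845))) = 1/(-1/(1 + 11536/739845)) = 1/(-1/751381/739845) = 1/(-1*739845/751381) = 1/(-739845/751381) = -751381/739845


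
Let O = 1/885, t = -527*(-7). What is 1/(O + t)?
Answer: 885/3264766 ≈ 0.00027108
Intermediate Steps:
t = 3689
O = 1/885 ≈ 0.0011299
1/(O + t) = 1/(1/885 + 3689) = 1/(3264766/885) = 885/3264766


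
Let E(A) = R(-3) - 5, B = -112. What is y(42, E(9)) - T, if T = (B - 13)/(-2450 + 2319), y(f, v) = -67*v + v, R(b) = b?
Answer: 69043/131 ≈ 527.05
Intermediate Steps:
E(A) = -8 (E(A) = -3 - 5 = -8)
y(f, v) = -66*v
T = 125/131 (T = (-112 - 13)/(-2450 + 2319) = -125/(-131) = -125*(-1/131) = 125/131 ≈ 0.95420)
y(42, E(9)) - T = -66*(-8) - 1*125/131 = 528 - 125/131 = 69043/131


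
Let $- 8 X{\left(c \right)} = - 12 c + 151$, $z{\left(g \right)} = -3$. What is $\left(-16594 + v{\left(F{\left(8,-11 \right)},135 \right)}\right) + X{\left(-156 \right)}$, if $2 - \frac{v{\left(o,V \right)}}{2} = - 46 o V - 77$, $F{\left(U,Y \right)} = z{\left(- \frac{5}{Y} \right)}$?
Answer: $- \frac{431591}{8} \approx -53949.0$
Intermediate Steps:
$F{\left(U,Y \right)} = -3$
$v{\left(o,V \right)} = 158 + 92 V o$ ($v{\left(o,V \right)} = 4 - 2 \left(- 46 o V - 77\right) = 4 - 2 \left(- 46 V o - 77\right) = 4 - 2 \left(-77 - 46 V o\right) = 4 + \left(154 + 92 V o\right) = 158 + 92 V o$)
$X{\left(c \right)} = - \frac{151}{8} + \frac{3 c}{2}$ ($X{\left(c \right)} = - \frac{- 12 c + 151}{8} = - \frac{151 - 12 c}{8} = - \frac{151}{8} + \frac{3 c}{2}$)
$\left(-16594 + v{\left(F{\left(8,-11 \right)},135 \right)}\right) + X{\left(-156 \right)} = \left(-16594 + \left(158 + 92 \cdot 135 \left(-3\right)\right)\right) + \left(- \frac{151}{8} + \frac{3}{2} \left(-156\right)\right) = \left(-16594 + \left(158 - 37260\right)\right) - \frac{2023}{8} = \left(-16594 - 37102\right) - \frac{2023}{8} = -53696 - \frac{2023}{8} = - \frac{431591}{8}$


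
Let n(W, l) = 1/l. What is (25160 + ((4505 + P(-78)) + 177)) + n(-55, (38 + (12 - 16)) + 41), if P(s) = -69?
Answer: 2232976/75 ≈ 29773.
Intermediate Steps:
(25160 + ((4505 + P(-78)) + 177)) + n(-55, (38 + (12 - 16)) + 41) = (25160 + ((4505 - 69) + 177)) + 1/((38 + (12 - 16)) + 41) = (25160 + (4436 + 177)) + 1/((38 - 4) + 41) = (25160 + 4613) + 1/(34 + 41) = 29773 + 1/75 = 2232976/75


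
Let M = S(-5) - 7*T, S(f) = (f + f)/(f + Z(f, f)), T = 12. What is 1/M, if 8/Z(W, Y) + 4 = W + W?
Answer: -39/3206 ≈ -0.012165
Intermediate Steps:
Z(W, Y) = 8/(-4 + 2*W) (Z(W, Y) = 8/(-4 + (W + W)) = 8/(-4 + 2*W))
S(f) = 2*f/(f + 4/(-2 + f)) (S(f) = (f + f)/(f + 4/(-2 + f)) = (2*f)/(f + 4/(-2 + f)) = 2*f/(f + 4/(-2 + f)))
M = -3206/39 (M = 2*(-5)*(-2 - 5)/(4 - 5*(-2 - 5)) - 7*12 = 2*(-5)*(-7)/(4 - 5*(-7)) - 84 = 2*(-5)*(-7)/(4 + 35) - 84 = 2*(-5)*(-7)/39 - 84 = 2*(-5)*(1/39)*(-7) - 84 = 70/39 - 84 = -3206/39 ≈ -82.205)
1/M = 1/(-3206/39) = -39/3206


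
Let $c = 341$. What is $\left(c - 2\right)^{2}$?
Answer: $114921$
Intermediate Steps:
$\left(c - 2\right)^{2} = \left(341 - 2\right)^{2} = 339^{2} = 114921$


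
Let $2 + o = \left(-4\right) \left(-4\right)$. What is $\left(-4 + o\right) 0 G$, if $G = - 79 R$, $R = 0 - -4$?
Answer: $0$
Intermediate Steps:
$R = 4$ ($R = 0 + 4 = 4$)
$G = -316$ ($G = \left(-79\right) 4 = -316$)
$o = 14$ ($o = -2 - -16 = -2 + 16 = 14$)
$\left(-4 + o\right) 0 G = \left(-4 + 14\right) 0 \left(-316\right) = 10 \cdot 0 \left(-316\right) = 0 \left(-316\right) = 0$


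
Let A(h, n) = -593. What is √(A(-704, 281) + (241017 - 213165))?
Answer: √27259 ≈ 165.10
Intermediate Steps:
√(A(-704, 281) + (241017 - 213165)) = √(-593 + (241017 - 213165)) = √(-593 + 27852) = √27259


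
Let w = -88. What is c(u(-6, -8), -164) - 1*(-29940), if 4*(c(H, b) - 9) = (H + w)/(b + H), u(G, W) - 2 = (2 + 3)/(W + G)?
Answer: 272297517/9092 ≈ 29949.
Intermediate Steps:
u(G, W) = 2 + 5/(G + W) (u(G, W) = 2 + (2 + 3)/(W + G) = 2 + 5/(G + W))
c(H, b) = 9 + (-88 + H)/(4*(H + b)) (c(H, b) = 9 + ((H - 88)/(b + H))/4 = 9 + ((-88 + H)/(H + b))/4 = 9 + (-88 + H)/(4*(H + b)))
c(u(-6, -8), -164) - 1*(-29940) = (-22 + 9*(-164) + 37*((5 + 2*(-6) + 2*(-8))/(-6 - 8))/4)/((5 + 2*(-6) + 2*(-8))/(-6 - 8) - 164) - 1*(-29940) = (-22 - 1476 + 37*((5 - 12 - 16)/(-14))/4)/((5 - 12 - 16)/(-14) - 164) + 29940 = (-22 - 1476 + 37*(-1/14*(-23))/4)/(-1/14*(-23) - 164) + 29940 = (-22 - 1476 + (37/4)*(23/14))/(23/14 - 164) + 29940 = (-22 - 1476 + 851/56)/(-2273/14) + 29940 = -14/2273*(-83037/56) + 29940 = 83037/9092 + 29940 = 272297517/9092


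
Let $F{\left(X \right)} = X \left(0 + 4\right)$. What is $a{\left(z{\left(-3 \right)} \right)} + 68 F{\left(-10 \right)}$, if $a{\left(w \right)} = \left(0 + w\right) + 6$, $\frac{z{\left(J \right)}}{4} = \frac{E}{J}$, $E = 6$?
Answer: $-2722$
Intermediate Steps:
$z{\left(J \right)} = \frac{24}{J}$ ($z{\left(J \right)} = 4 \frac{6}{J} = \frac{24}{J}$)
$F{\left(X \right)} = 4 X$ ($F{\left(X \right)} = X 4 = 4 X$)
$a{\left(w \right)} = 6 + w$ ($a{\left(w \right)} = w + 6 = 6 + w$)
$a{\left(z{\left(-3 \right)} \right)} + 68 F{\left(-10 \right)} = \left(6 + \frac{24}{-3}\right) + 68 \cdot 4 \left(-10\right) = \left(6 + 24 \left(- \frac{1}{3}\right)\right) + 68 \left(-40\right) = \left(6 - 8\right) - 2720 = -2 - 2720 = -2722$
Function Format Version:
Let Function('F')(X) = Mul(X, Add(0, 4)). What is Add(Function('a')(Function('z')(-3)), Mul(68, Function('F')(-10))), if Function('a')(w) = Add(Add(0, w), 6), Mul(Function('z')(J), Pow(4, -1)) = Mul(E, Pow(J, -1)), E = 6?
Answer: -2722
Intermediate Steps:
Function('z')(J) = Mul(24, Pow(J, -1)) (Function('z')(J) = Mul(4, Mul(6, Pow(J, -1))) = Mul(24, Pow(J, -1)))
Function('F')(X) = Mul(4, X) (Function('F')(X) = Mul(X, 4) = Mul(4, X))
Function('a')(w) = Add(6, w) (Function('a')(w) = Add(w, 6) = Add(6, w))
Add(Function('a')(Function('z')(-3)), Mul(68, Function('F')(-10))) = Add(Add(6, Mul(24, Pow(-3, -1))), Mul(68, Mul(4, -10))) = Add(Add(6, Mul(24, Rational(-1, 3))), Mul(68, -40)) = Add(Add(6, -8), -2720) = Add(-2, -2720) = -2722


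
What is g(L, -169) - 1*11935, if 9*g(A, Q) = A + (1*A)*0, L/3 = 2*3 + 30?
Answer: -11923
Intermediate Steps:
L = 108 (L = 3*(2*3 + 30) = 3*(6 + 30) = 3*36 = 108)
g(A, Q) = A/9 (g(A, Q) = (A + (1*A)*0)/9 = (A + A*0)/9 = (A + 0)/9 = A/9)
g(L, -169) - 1*11935 = (⅑)*108 - 1*11935 = 12 - 11935 = -11923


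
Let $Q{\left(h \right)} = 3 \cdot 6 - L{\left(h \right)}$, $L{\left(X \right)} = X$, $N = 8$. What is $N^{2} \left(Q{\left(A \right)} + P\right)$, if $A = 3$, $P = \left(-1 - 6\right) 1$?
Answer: $512$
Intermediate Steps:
$P = -7$ ($P = \left(-7\right) 1 = -7$)
$Q{\left(h \right)} = 18 - h$ ($Q{\left(h \right)} = 3 \cdot 6 - h = 18 - h$)
$N^{2} \left(Q{\left(A \right)} + P\right) = 8^{2} \left(\left(18 - 3\right) - 7\right) = 64 \left(\left(18 - 3\right) - 7\right) = 64 \left(15 - 7\right) = 64 \cdot 8 = 512$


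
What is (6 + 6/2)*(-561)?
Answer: -5049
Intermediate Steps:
(6 + 6/2)*(-561) = (6 + (½)*6)*(-561) = (6 + 3)*(-561) = 9*(-561) = -5049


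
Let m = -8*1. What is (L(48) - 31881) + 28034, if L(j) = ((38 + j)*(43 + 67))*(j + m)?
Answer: 374553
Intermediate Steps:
m = -8
L(j) = (-8 + j)*(4180 + 110*j) (L(j) = ((38 + j)*(43 + 67))*(j - 8) = ((38 + j)*110)*(-8 + j) = (4180 + 110*j)*(-8 + j) = (-8 + j)*(4180 + 110*j))
(L(48) - 31881) + 28034 = ((-33440 + 110*48² + 3300*48) - 31881) + 28034 = ((-33440 + 110*2304 + 158400) - 31881) + 28034 = ((-33440 + 253440 + 158400) - 31881) + 28034 = (378400 - 31881) + 28034 = 346519 + 28034 = 374553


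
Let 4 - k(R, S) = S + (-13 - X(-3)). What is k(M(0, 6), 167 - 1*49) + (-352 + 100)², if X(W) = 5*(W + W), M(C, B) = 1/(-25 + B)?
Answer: 63373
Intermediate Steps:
X(W) = 10*W (X(W) = 5*(2*W) = 10*W)
k(R, S) = -13 - S (k(R, S) = 4 - (S + (-13 - 10*(-3))) = 4 - (S + (-13 - 1*(-30))) = 4 - (S + (-13 + 30)) = 4 - (S + 17) = 4 - (17 + S) = 4 + (-17 - S) = -13 - S)
k(M(0, 6), 167 - 1*49) + (-352 + 100)² = (-13 - (167 - 1*49)) + (-352 + 100)² = (-13 - (167 - 49)) + (-252)² = (-13 - 1*118) + 63504 = (-13 - 118) + 63504 = -131 + 63504 = 63373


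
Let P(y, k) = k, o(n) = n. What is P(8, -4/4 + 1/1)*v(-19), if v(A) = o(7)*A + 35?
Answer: 0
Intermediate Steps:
v(A) = 35 + 7*A (v(A) = 7*A + 35 = 35 + 7*A)
P(8, -4/4 + 1/1)*v(-19) = (-4/4 + 1/1)*(35 + 7*(-19)) = (-4*¼ + 1*1)*(35 - 133) = (-1 + 1)*(-98) = 0*(-98) = 0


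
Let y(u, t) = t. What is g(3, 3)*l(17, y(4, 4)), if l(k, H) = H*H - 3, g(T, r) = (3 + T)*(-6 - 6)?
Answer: -936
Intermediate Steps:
g(T, r) = -36 - 12*T (g(T, r) = (3 + T)*(-12) = -36 - 12*T)
l(k, H) = -3 + H² (l(k, H) = H² - 3 = -3 + H²)
g(3, 3)*l(17, y(4, 4)) = (-36 - 12*3)*(-3 + 4²) = (-36 - 36)*(-3 + 16) = -72*13 = -936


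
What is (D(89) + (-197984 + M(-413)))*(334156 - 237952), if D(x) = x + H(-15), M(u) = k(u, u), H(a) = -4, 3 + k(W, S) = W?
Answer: -19078696260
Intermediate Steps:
k(W, S) = -3 + W
M(u) = -3 + u
D(x) = -4 + x (D(x) = x - 4 = -4 + x)
(D(89) + (-197984 + M(-413)))*(334156 - 237952) = ((-4 + 89) + (-197984 + (-3 - 413)))*(334156 - 237952) = (85 + (-197984 - 416))*96204 = (85 - 198400)*96204 = -198315*96204 = -19078696260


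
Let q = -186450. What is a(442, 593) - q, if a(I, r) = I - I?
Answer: 186450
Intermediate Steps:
a(I, r) = 0
a(442, 593) - q = 0 - 1*(-186450) = 0 + 186450 = 186450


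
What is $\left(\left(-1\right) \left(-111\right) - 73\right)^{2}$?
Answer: $1444$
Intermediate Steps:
$\left(\left(-1\right) \left(-111\right) - 73\right)^{2} = \left(111 - 73\right)^{2} = 38^{2} = 1444$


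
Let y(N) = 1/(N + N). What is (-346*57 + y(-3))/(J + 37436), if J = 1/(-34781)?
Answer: -4115740073/7812369090 ≈ -0.52682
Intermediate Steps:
J = -1/34781 ≈ -2.8751e-5
y(N) = 1/(2*N)
(-346*57 + y(-3))/(J + 37436) = (-346*57 + (½)/(-3))/(-1/34781 + 37436) = (-19722 + (½)*(-⅓))/(1302061515/34781) = (-19722 - ⅙)*(34781/1302061515) = -118333/6*34781/1302061515 = -4115740073/7812369090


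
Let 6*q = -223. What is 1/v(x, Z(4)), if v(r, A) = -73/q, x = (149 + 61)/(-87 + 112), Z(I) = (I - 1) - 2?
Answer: 223/438 ≈ 0.50913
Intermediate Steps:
q = -223/6 (q = (⅙)*(-223) = -223/6 ≈ -37.167)
Z(I) = -3 + I (Z(I) = (-1 + I) - 2 = -3 + I)
x = 42/5 (x = 210/25 = 210*(1/25) = 42/5 ≈ 8.4000)
v(r, A) = 438/223 (v(r, A) = -73/(-223/6) = -73*(-6/223) = 438/223)
1/v(x, Z(4)) = 1/(438/223) = 223/438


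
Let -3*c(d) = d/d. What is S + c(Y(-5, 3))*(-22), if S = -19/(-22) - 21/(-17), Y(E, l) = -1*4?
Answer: 10583/1122 ≈ 9.4323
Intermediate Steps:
Y(E, l) = -4
c(d) = -1/3 (c(d) = -d/(3*d) = -1/3*1 = -1/3)
S = 785/374 (S = -19*(-1/22) - 21*(-1/17) = 19/22 + 21/17 = 785/374 ≈ 2.0989)
S + c(Y(-5, 3))*(-22) = 785/374 - 1/3*(-22) = 785/374 + 22/3 = 10583/1122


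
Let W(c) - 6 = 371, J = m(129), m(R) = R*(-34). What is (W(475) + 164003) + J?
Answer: 159994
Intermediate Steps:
m(R) = -34*R
J = -4386 (J = -34*129 = -4386)
W(c) = 377 (W(c) = 6 + 371 = 377)
(W(475) + 164003) + J = (377 + 164003) - 4386 = 164380 - 4386 = 159994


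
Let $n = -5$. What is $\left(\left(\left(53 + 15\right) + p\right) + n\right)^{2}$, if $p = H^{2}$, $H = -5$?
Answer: $7744$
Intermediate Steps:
$p = 25$ ($p = \left(-5\right)^{2} = 25$)
$\left(\left(\left(53 + 15\right) + p\right) + n\right)^{2} = \left(\left(\left(53 + 15\right) + 25\right) - 5\right)^{2} = \left(\left(68 + 25\right) - 5\right)^{2} = \left(93 - 5\right)^{2} = 88^{2} = 7744$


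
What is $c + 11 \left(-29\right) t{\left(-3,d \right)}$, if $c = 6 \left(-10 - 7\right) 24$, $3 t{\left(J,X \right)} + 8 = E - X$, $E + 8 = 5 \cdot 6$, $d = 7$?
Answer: $- \frac{9577}{3} \approx -3192.3$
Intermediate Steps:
$E = 22$ ($E = -8 + 5 \cdot 6 = -8 + 30 = 22$)
$t{\left(J,X \right)} = \frac{14}{3} - \frac{X}{3}$ ($t{\left(J,X \right)} = - \frac{8}{3} + \frac{22 - X}{3} = - \frac{8}{3} - \left(- \frac{22}{3} + \frac{X}{3}\right) = \frac{14}{3} - \frac{X}{3}$)
$c = -2448$ ($c = 6 \left(-17\right) 24 = \left(-102\right) 24 = -2448$)
$c + 11 \left(-29\right) t{\left(-3,d \right)} = -2448 + 11 \left(-29\right) \left(\frac{14}{3} - \frac{7}{3}\right) = -2448 - 319 \left(\frac{14}{3} - \frac{7}{3}\right) = -2448 - \frac{2233}{3} = - \frac{9577}{3}$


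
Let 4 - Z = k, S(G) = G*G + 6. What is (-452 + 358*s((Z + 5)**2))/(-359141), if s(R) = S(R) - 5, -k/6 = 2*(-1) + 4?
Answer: -69624104/359141 ≈ -193.86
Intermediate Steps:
S(G) = 6 + G**2 (S(G) = G**2 + 6 = 6 + G**2)
k = -12 (k = -6*(2*(-1) + 4) = -6*(-2 + 4) = -6*2 = -12)
Z = 16 (Z = 4 - 1*(-12) = 4 + 12 = 16)
s(R) = 1 + R**2 (s(R) = (6 + R**2) - 5 = 1 + R**2)
(-452 + 358*s((Z + 5)**2))/(-359141) = (-452 + 358*(1 + ((16 + 5)**2)**2))/(-359141) = (-452 + 358*(1 + (21**2)**2))*(-1/359141) = (-452 + 358*(1 + 441**2))*(-1/359141) = (-452 + 358*(1 + 194481))*(-1/359141) = (-452 + 358*194482)*(-1/359141) = (-452 + 69624556)*(-1/359141) = 69624104*(-1/359141) = -69624104/359141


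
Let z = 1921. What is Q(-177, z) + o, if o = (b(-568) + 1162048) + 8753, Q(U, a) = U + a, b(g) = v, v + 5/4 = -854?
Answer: 4686759/4 ≈ 1.1717e+6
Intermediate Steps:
v = -3421/4 (v = -5/4 - 854 = -3421/4 ≈ -855.25)
b(g) = -3421/4
o = 4679783/4 (o = (-3421/4 + 1162048) + 8753 = 4644771/4 + 8753 = 4679783/4 ≈ 1.1699e+6)
Q(-177, z) + o = (-177 + 1921) + 4679783/4 = 1744 + 4679783/4 = 4686759/4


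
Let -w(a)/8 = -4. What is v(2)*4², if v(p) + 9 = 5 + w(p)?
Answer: 448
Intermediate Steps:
w(a) = 32 (w(a) = -8*(-4) = 32)
v(p) = 28 (v(p) = -9 + (5 + 32) = -9 + 37 = 28)
v(2)*4² = 28*4² = 28*16 = 448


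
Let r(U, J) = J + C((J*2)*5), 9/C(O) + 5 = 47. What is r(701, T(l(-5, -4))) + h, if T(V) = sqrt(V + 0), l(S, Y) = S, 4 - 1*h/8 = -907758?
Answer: 101669347/14 + I*sqrt(5) ≈ 7.2621e+6 + 2.2361*I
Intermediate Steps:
h = 7262096 (h = 32 - 8*(-907758) = 32 + 7262064 = 7262096)
T(V) = sqrt(V)
C(O) = 3/14 (C(O) = 9/(-5 + 47) = 9/42 = 9*(1/42) = 3/14)
r(U, J) = 3/14 + J (r(U, J) = J + 3/14 = 3/14 + J)
r(701, T(l(-5, -4))) + h = (3/14 + sqrt(-5)) + 7262096 = (3/14 + I*sqrt(5)) + 7262096 = 101669347/14 + I*sqrt(5)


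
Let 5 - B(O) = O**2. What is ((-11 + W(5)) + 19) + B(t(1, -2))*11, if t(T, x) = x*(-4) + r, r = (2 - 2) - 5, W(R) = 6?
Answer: -30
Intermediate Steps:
r = -5 (r = 0 - 5 = -5)
t(T, x) = -5 - 4*x (t(T, x) = x*(-4) - 5 = -4*x - 5 = -5 - 4*x)
B(O) = 5 - O**2
((-11 + W(5)) + 19) + B(t(1, -2))*11 = ((-11 + 6) + 19) + (5 - (-5 - 4*(-2))**2)*11 = (-5 + 19) + (5 - (-5 + 8)**2)*11 = 14 + (5 - 1*3**2)*11 = 14 + (5 - 1*9)*11 = 14 + (5 - 9)*11 = 14 - 4*11 = 14 - 44 = -30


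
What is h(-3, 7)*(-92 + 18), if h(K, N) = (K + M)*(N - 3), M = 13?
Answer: -2960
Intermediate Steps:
h(K, N) = (-3 + N)*(13 + K) (h(K, N) = (K + 13)*(N - 3) = (13 + K)*(-3 + N) = (-3 + N)*(13 + K))
h(-3, 7)*(-92 + 18) = (-39 - 3*(-3) + 13*7 - 3*7)*(-92 + 18) = (-39 + 9 + 91 - 21)*(-74) = 40*(-74) = -2960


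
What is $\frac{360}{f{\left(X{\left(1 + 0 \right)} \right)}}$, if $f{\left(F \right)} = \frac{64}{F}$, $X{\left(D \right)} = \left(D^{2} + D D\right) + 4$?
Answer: $\frac{135}{4} \approx 33.75$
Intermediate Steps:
$X{\left(D \right)} = 4 + 2 D^{2}$ ($X{\left(D \right)} = \left(D^{2} + D^{2}\right) + 4 = 2 D^{2} + 4 = 4 + 2 D^{2}$)
$\frac{360}{f{\left(X{\left(1 + 0 \right)} \right)}} = \frac{360}{64 \frac{1}{4 + 2 \left(1 + 0\right)^{2}}} = \frac{360}{64 \frac{1}{4 + 2 \cdot 1^{2}}} = \frac{360}{64 \frac{1}{4 + 2 \cdot 1}} = \frac{360}{64 \frac{1}{4 + 2}} = \frac{360}{64 \cdot \frac{1}{6}} = \frac{360}{\frac{32}{3}} = 360 \cdot \frac{3}{32} = \frac{135}{4}$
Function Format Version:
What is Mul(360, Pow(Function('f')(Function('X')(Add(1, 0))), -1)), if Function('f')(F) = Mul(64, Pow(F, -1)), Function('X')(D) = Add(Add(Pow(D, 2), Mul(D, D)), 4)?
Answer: Rational(135, 4) ≈ 33.750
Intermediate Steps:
Function('X')(D) = Add(4, Mul(2, Pow(D, 2))) (Function('X')(D) = Add(Add(Pow(D, 2), Pow(D, 2)), 4) = Add(Mul(2, Pow(D, 2)), 4) = Add(4, Mul(2, Pow(D, 2))))
Mul(360, Pow(Function('f')(Function('X')(Add(1, 0))), -1)) = Mul(360, Pow(Mul(64, Pow(Add(4, Mul(2, Pow(Add(1, 0), 2))), -1)), -1)) = Mul(360, Pow(Mul(64, Pow(Add(4, Mul(2, Pow(1, 2))), -1)), -1)) = Mul(360, Pow(Mul(64, Pow(Add(4, Mul(2, 1)), -1)), -1)) = Mul(360, Pow(Mul(64, Pow(Add(4, 2), -1)), -1)) = Mul(360, Pow(Mul(64, Pow(6, -1)), -1)) = Mul(360, Pow(Mul(64, Rational(1, 6)), -1)) = Mul(360, Pow(Rational(32, 3), -1)) = Mul(360, Rational(3, 32)) = Rational(135, 4)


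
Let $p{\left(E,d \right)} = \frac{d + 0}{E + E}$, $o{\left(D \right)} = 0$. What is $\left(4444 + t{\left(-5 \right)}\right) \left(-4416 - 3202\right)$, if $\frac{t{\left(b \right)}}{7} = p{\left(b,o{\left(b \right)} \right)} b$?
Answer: $-33854392$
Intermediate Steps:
$p{\left(E,d \right)} = \frac{d}{2 E}$
$t{\left(b \right)} = 0$ ($t{\left(b \right)} = 7 \cdot \frac{1}{2} \cdot 0 \frac{1}{b} b = 7 \cdot 0 b = 7 \cdot 0 = 0$)
$\left(4444 + t{\left(-5 \right)}\right) \left(-4416 - 3202\right) = \left(4444 + 0\right) \left(-4416 - 3202\right) = 4444 \left(-7618\right) = -33854392$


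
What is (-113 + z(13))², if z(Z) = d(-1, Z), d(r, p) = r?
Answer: 12996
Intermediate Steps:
z(Z) = -1
(-113 + z(13))² = (-113 - 1)² = (-114)² = 12996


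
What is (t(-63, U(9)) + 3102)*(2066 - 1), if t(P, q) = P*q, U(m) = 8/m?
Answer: 6289990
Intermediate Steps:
(t(-63, U(9)) + 3102)*(2066 - 1) = (-504/9 + 3102)*(2066 - 1) = (-504/9 + 3102)*2065 = (-63*8/9 + 3102)*2065 = (-56 + 3102)*2065 = 3046*2065 = 6289990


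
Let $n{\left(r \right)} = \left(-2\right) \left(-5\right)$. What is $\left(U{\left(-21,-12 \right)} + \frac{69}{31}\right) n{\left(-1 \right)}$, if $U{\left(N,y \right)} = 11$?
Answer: $\frac{4100}{31} \approx 132.26$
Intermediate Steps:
$n{\left(r \right)} = 10$
$\left(U{\left(-21,-12 \right)} + \frac{69}{31}\right) n{\left(-1 \right)} = \left(11 + \frac{69}{31}\right) 10 = \frac{410}{31} \cdot 10 = \frac{4100}{31}$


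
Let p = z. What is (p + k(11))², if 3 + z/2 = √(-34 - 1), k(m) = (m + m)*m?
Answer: 55556 + 944*I*√35 ≈ 55556.0 + 5584.8*I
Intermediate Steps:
k(m) = 2*m² (k(m) = (2*m)*m = 2*m²)
z = -6 + 2*I*√35 (z = -6 + 2*√(-34 - 1) = -6 + 2*√(-35) = -6 + 2*(I*√35) = -6 + 2*I*√35 ≈ -6.0 + 11.832*I)
p = -6 + 2*I*√35 ≈ -6.0 + 11.832*I
(p + k(11))² = ((-6 + 2*I*√35) + 2*11²)² = ((-6 + 2*I*√35) + 2*121)² = ((-6 + 2*I*√35) + 242)² = (236 + 2*I*√35)²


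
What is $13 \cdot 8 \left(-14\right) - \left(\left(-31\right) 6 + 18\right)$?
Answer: $-1288$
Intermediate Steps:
$13 \cdot 8 \left(-14\right) - \left(\left(-31\right) 6 + 18\right) = 104 \left(-14\right) - \left(-186 + 18\right) = -1456 - -168 = -1456 + 168 = -1288$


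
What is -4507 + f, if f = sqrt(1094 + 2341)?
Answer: -4507 + sqrt(3435) ≈ -4448.4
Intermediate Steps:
f = sqrt(3435) ≈ 58.609
-4507 + f = -4507 + sqrt(3435)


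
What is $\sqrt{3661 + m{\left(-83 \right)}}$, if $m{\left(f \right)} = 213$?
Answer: $\sqrt{3874} \approx 62.241$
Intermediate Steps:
$\sqrt{3661 + m{\left(-83 \right)}} = \sqrt{3661 + 213} = \sqrt{3874}$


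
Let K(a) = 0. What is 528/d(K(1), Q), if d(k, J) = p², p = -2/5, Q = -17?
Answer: 3300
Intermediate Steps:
p = -⅖ (p = -2*⅕ = -⅖ ≈ -0.40000)
d(k, J) = 4/25 (d(k, J) = (-⅖)² = 4/25)
528/d(K(1), Q) = 528/(4/25) = 528*(25/4) = 3300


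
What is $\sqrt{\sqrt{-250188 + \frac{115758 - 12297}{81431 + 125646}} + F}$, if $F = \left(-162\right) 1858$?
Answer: $\frac{\sqrt{-12906974539093284 + 207077 i \sqrt{10728261164035155}}}{207077} \approx 0.45585 + 548.63 i$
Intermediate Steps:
$F = -300996$
$\sqrt{\sqrt{-250188 + \frac{115758 - 12297}{81431 + 125646}} + F} = \sqrt{\sqrt{-250188 + \frac{115758 - 12297}{81431 + 125646}} - 300996} = \sqrt{\sqrt{-250188 + \frac{103461}{207077}} - 300996} = \sqrt{\sqrt{- \frac{51808077015}{207077}} - 300996} = \sqrt{\frac{i \sqrt{10728261164035155}}{207077} - 300996} = \sqrt{-300996 + \frac{i \sqrt{10728261164035155}}{207077}}$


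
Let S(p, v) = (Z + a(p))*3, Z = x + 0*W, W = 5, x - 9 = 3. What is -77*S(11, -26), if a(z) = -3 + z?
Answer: -4620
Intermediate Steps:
x = 12 (x = 9 + 3 = 12)
Z = 12 (Z = 12 + 0*5 = 12 + 0 = 12)
S(p, v) = 27 + 3*p (S(p, v) = (12 + (-3 + p))*3 = (9 + p)*3 = 27 + 3*p)
-77*S(11, -26) = -77*(27 + 3*11) = -77*(27 + 33) = -77*60 = -4620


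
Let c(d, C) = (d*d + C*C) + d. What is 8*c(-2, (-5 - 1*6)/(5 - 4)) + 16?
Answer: 1000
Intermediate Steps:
c(d, C) = d + C² + d² (c(d, C) = (d² + C²) + d = (C² + d²) + d = d + C² + d²)
8*c(-2, (-5 - 1*6)/(5 - 4)) + 16 = 8*(-2 + ((-5 - 1*6)/(5 - 4))² + (-2)²) + 16 = 8*(-2 + ((-5 - 6)/1)² + 4) + 16 = 8*(-2 + (-11*1)² + 4) + 16 = 8*(-2 + (-11)² + 4) + 16 = 8*(-2 + 121 + 4) + 16 = 8*123 + 16 = 984 + 16 = 1000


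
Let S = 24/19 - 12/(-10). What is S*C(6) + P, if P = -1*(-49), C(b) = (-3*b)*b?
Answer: -20617/95 ≈ -217.02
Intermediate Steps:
C(b) = -3*b**2
S = 234/95 (S = 24*(1/19) - 12*(-1/10) = 24/19 + 6/5 = 234/95 ≈ 2.4632)
P = 49
S*C(6) + P = 234*(-3*6**2)/95 + 49 = 234*(-3*36)/95 + 49 = (234/95)*(-108) + 49 = -25272/95 + 49 = -20617/95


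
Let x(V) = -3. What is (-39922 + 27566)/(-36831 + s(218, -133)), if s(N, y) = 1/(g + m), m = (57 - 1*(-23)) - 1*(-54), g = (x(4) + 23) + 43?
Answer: 1217066/3627853 ≈ 0.33548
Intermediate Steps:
g = 63 (g = (-3 + 23) + 43 = 20 + 43 = 63)
m = 134 (m = (57 + 23) + 54 = 80 + 54 = 134)
s(N, y) = 1/197 (s(N, y) = 1/(63 + 134) = 1/197)
(-39922 + 27566)/(-36831 + s(218, -133)) = (-39922 + 27566)/(-36831 + 1/197) = -12356/(-7255706/197) = -12356*(-197/7255706) = 1217066/3627853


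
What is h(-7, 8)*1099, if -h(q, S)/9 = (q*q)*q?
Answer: 3392613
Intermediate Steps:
h(q, S) = -9*q**3 (h(q, S) = -9*q*q*q = -9*q**2*q = -9*q**3)
h(-7, 8)*1099 = -9*(-7)**3*1099 = -9*(-343)*1099 = 3087*1099 = 3392613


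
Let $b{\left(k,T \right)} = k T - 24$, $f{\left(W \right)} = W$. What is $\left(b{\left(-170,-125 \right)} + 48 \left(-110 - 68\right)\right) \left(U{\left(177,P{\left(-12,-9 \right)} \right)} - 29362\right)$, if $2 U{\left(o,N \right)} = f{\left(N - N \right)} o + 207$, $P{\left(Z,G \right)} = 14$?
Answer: $-371056297$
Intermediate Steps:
$b{\left(k,T \right)} = -24 + T k$ ($b{\left(k,T \right)} = T k - 24 = -24 + T k$)
$U{\left(o,N \right)} = \frac{207}{2}$ ($U{\left(o,N \right)} = \frac{\left(N - N\right) o + 207}{2} = \frac{0 o + 207}{2} = \frac{0 + 207}{2} = \frac{1}{2} \cdot 207 = \frac{207}{2}$)
$\left(b{\left(-170,-125 \right)} + 48 \left(-110 - 68\right)\right) \left(U{\left(177,P{\left(-12,-9 \right)} \right)} - 29362\right) = \left(\left(-24 - -21250\right) + 48 \left(-110 - 68\right)\right) \left(\frac{207}{2} - 29362\right) = \left(\left(-24 + 21250\right) + 48 \left(-178\right)\right) \left(- \frac{58517}{2}\right) = \left(21226 - 8544\right) \left(- \frac{58517}{2}\right) = 12682 \left(- \frac{58517}{2}\right) = -371056297$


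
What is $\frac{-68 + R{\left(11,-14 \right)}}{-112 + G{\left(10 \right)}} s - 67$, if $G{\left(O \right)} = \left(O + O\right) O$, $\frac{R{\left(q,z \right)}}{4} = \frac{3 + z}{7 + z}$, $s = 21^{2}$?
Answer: $- \frac{4139}{11} \approx -376.27$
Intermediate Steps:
$s = 441$
$R{\left(q,z \right)} = \frac{4 \left(3 + z\right)}{7 + z}$ ($R{\left(q,z \right)} = 4 \frac{3 + z}{7 + z} = \frac{4 \left(3 + z\right)}{7 + z}$)
$G{\left(O \right)} = 2 O^{2}$ ($G{\left(O \right)} = 2 O O = 2 O^{2}$)
$\frac{-68 + R{\left(11,-14 \right)}}{-112 + G{\left(10 \right)}} s - 67 = \frac{-68 + \frac{4 \left(3 - 14\right)}{7 - 14}}{-112 + 2 \cdot 10^{2}} \cdot 441 - 67 = \frac{-68 + 4 \frac{1}{-7} \left(-11\right)}{-112 + 2 \cdot 100} \cdot 441 - 67 = \frac{-68 + 4 \left(- \frac{1}{7}\right) \left(-11\right)}{-112 + 200} \cdot 441 - 67 = \frac{-68 + \frac{44}{7}}{88} \cdot 441 - 67 = \left(- \frac{432}{7}\right) \frac{1}{88} \cdot 441 - 67 = \left(- \frac{54}{77}\right) 441 - 67 = - \frac{3402}{11} - 67 = - \frac{4139}{11}$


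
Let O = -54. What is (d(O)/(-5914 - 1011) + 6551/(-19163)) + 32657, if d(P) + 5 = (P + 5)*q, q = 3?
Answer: 4333664727276/132703775 ≈ 32657.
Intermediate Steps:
d(P) = 10 + 3*P (d(P) = -5 + (P + 5)*3 = -5 + (5 + P)*3 = -5 + (15 + 3*P) = 10 + 3*P)
(d(O)/(-5914 - 1011) + 6551/(-19163)) + 32657 = ((10 + 3*(-54))/(-5914 - 1011) + 6551/(-19163)) + 32657 = ((10 - 162)/(-6925) + 6551*(-1/19163)) + 32657 = (-152*(-1/6925) - 6551/19163) + 32657 = (152/6925 - 6551/19163) + 32657 = -42452899/132703775 + 32657 = 4333664727276/132703775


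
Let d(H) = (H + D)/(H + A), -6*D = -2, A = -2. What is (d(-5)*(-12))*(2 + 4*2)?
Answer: -80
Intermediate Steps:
D = ⅓ (D = -⅙*(-2) = ⅓ ≈ 0.33333)
d(H) = (⅓ + H)/(-2 + H) (d(H) = (H + ⅓)/(H - 2) = (⅓ + H)/(-2 + H))
(d(-5)*(-12))*(2 + 4*2) = (((⅓ - 5)/(-2 - 5))*(-12))*(2 + 4*2) = ((-14/3/(-7))*(-12))*(2 + 8) = (-⅐*(-14/3)*(-12))*10 = ((⅔)*(-12))*10 = -8*10 = -80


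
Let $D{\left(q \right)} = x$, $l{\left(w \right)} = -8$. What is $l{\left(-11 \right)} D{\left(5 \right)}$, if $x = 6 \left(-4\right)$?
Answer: $192$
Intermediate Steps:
$x = -24$
$D{\left(q \right)} = -24$
$l{\left(-11 \right)} D{\left(5 \right)} = \left(-8\right) \left(-24\right) = 192$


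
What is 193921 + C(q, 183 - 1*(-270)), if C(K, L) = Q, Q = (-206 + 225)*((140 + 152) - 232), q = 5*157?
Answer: 195061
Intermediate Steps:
q = 785
Q = 1140 (Q = 19*(292 - 232) = 19*60 = 1140)
C(K, L) = 1140
193921 + C(q, 183 - 1*(-270)) = 193921 + 1140 = 195061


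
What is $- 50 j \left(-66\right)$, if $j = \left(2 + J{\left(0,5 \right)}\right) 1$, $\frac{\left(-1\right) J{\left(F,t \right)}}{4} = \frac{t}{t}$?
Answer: $-6600$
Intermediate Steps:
$J{\left(F,t \right)} = -4$ ($J{\left(F,t \right)} = - 4 \frac{t}{t} = \left(-4\right) 1 = -4$)
$j = -2$ ($j = \left(2 - 4\right) 1 = \left(-2\right) 1 = -2$)
$- 50 j \left(-66\right) = \left(-50\right) \left(-2\right) \left(-66\right) = 100 \left(-66\right) = -6600$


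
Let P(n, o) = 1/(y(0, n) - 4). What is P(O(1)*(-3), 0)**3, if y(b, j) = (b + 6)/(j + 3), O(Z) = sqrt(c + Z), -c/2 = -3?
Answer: -1235/78732 + 257*sqrt(7)/78732 ≈ -0.0070498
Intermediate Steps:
c = 6 (c = -2*(-3) = 6)
O(Z) = sqrt(6 + Z)
y(b, j) = (6 + b)/(3 + j)
P(n, o) = 1/(-4 + 6/(3 + n)) (P(n, o) = 1/((6 + 0)/(3 + n) - 4) = 1/(6/(3 + n) - 4) = 1/(-4 + 6/(3 + n)))
P(O(1)*(-3), 0)**3 = ((-3 - sqrt(6 + 1)*(-3))/(2*(3 + 2*(sqrt(6 + 1)*(-3)))))**3 = ((-3 - sqrt(7)*(-3))/(2*(3 + 2*(sqrt(7)*(-3)))))**3 = ((-3 - (-3)*sqrt(7))/(2*(3 + 2*(-3*sqrt(7)))))**3 = ((-3 + 3*sqrt(7))/(2*(3 - 6*sqrt(7))))**3 = (-3 + 3*sqrt(7))**3/(8*(3 - 6*sqrt(7))**3)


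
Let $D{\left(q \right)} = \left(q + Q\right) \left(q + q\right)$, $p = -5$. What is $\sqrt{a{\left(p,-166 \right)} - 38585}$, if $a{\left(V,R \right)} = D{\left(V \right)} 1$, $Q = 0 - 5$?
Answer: $i \sqrt{38485} \approx 196.18 i$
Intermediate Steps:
$Q = -5$
$D{\left(q \right)} = 2 q \left(-5 + q\right)$ ($D{\left(q \right)} = \left(q - 5\right) \left(q + q\right) = \left(-5 + q\right) 2 q = 2 q \left(-5 + q\right)$)
$a{\left(V,R \right)} = 2 V \left(-5 + V\right)$ ($a{\left(V,R \right)} = 2 V \left(-5 + V\right) 1 = 2 V \left(-5 + V\right)$)
$\sqrt{a{\left(p,-166 \right)} - 38585} = \sqrt{2 \left(-5\right) \left(-5 - 5\right) - 38585} = \sqrt{2 \left(-5\right) \left(-10\right) - 38585} = \sqrt{100 - 38585} = \sqrt{-38485} = i \sqrt{38485}$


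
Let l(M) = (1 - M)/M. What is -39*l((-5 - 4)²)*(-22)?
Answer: -22880/27 ≈ -847.41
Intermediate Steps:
l(M) = (1 - M)/M
-39*l((-5 - 4)²)*(-22) = -39*(1 - (-5 - 4)²)/((-5 - 4)²)*(-22) = -39*(1 - 1*(-9)²)/((-9)²)*(-22) = -39*(1 - 1*81)/81*(-22) = -13*(1 - 81)/27*(-22) = -13*(-80)/27*(-22) = -39*(-80/81)*(-22) = (1040/27)*(-22) = -22880/27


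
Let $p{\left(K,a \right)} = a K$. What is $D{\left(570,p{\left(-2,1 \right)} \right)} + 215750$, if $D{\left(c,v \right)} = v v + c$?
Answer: $216324$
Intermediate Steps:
$p{\left(K,a \right)} = K a$
$D{\left(c,v \right)} = c + v^{2}$ ($D{\left(c,v \right)} = v^{2} + c = c + v^{2}$)
$D{\left(570,p{\left(-2,1 \right)} \right)} + 215750 = \left(570 + \left(\left(-2\right) 1\right)^{2}\right) + 215750 = \left(570 + \left(-2\right)^{2}\right) + 215750 = \left(570 + 4\right) + 215750 = 574 + 215750 = 216324$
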